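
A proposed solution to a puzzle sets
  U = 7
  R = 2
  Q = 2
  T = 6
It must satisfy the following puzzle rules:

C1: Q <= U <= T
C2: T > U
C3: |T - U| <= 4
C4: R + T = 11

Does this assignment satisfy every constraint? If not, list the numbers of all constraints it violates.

C1: values 2, 7, 6; U = 7 is not <= T = 6  ✗
C2: T = 6, U = 7; 6 ≤ 7 (want >)  ✗
C3: |6 - 7| = 1; 1 ≤ 4  ✓
C4: R + T = 2 + 6 = 8, not 11  ✗

No — constraints 1, 2, 4 are not satisfied.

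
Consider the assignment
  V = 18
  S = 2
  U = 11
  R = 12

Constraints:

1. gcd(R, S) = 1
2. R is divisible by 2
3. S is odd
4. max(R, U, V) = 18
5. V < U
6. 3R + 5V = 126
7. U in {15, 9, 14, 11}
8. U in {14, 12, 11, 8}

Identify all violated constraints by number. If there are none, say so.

Constraints 1, 3, 5 do not hold.

1. gcd(12, 2) = 2, not 1  no
2. 12 / 2 = 6, so 2 divides 12  yes
3. S = 2 is even  no
4. max(12, 11, 18) = 18  yes
5. V = 18, U = 11; 18 ≥ 11 (want <)  no
6. 3R + 5V = 3(12) + 5(18) = 126  yes
7. U = 11 is in {15, 9, 14, 11}  yes
8. U = 11 is in {14, 12, 11, 8}  yes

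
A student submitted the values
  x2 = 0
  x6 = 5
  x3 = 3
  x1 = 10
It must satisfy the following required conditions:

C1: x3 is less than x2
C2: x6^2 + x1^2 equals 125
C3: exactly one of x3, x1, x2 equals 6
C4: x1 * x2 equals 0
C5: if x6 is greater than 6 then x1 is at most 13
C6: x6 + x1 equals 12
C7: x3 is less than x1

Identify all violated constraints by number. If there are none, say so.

No — constraints 1, 3, 6 are not satisfied.

C1: x3 = 3, x2 = 0; 3 ≥ 0 (want <) — does not hold.
C2: x6^2 + x1^2 = 5^2 + 10^2 = 25 + 100 = 125 — holds.
C3: x3=3, x1=10, x2=0; 0 of them equal 6, not exactly one — does not hold.
C4: x1 * x2 = 10 * 0 = 0 — holds.
C5: x6 = 5, not > 6; antecedent false, conditional vacuously true — holds.
C6: x6 + x1 = 5 + 10 = 15, not 12 — does not hold.
C7: x3 = 3, x1 = 10; 3 < 10 — holds.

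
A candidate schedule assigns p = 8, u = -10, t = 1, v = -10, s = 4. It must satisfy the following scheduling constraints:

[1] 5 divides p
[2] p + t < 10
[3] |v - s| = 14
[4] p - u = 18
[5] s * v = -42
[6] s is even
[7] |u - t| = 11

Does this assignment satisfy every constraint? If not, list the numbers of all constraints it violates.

[1] 8 = 5*1 + 3, so 5 does not divide 8 — fails.
[2] p + t = 8 + 1 = 9; 9 < 10 — holds.
[3] |-10 - 4| = 14 — holds.
[4] p - u = 8 - (-10) = 18 — holds.
[5] s * v = 4 * (-10) = -40, not -42 — fails.
[6] s = 4 is even — holds.
[7] |-10 - 1| = 11 — holds.

The assignment fails constraints 1 and 5.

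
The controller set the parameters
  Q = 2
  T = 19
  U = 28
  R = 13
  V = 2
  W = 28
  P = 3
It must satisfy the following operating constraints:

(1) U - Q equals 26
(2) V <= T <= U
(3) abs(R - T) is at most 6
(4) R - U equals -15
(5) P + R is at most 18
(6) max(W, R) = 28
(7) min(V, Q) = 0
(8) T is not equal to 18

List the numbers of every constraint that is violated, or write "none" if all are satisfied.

(1) U - Q = 28 - 2 = 26 — satisfied.
(2) values 2 <= 19 <= 28 — satisfied.
(3) abs(13 - 19) = 6; 6 ≤ 6 — satisfied.
(4) R - U = 13 - 28 = -15 — satisfied.
(5) P + R = 3 + 13 = 16; 16 ≤ 18 — satisfied.
(6) max(28, 13) = 28 — satisfied.
(7) min(2, 2) = 2, not 0 — violated.
(8) T = 19, and 19 ≠ 18 — satisfied.

No — constraint 7 is not satisfied.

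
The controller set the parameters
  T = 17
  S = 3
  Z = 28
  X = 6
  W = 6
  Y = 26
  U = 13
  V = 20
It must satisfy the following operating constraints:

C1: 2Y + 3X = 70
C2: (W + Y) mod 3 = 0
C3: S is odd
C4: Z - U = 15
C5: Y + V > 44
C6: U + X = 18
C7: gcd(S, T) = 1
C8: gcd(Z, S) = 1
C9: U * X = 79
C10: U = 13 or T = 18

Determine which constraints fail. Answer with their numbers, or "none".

No — constraints 2, 6, and 9 are not satisfied.

C1: 2Y + 3X = 2(26) + 3(6) = 70  OK
C2: W + Y = 32; 32 mod 3 = 2, not 0  FAIL
C3: S = 3 is odd  OK
C4: Z - U = 28 - 13 = 15  OK
C5: Y + V = 26 + 20 = 46; 46 > 44  OK
C6: U + X = 13 + 6 = 19, not 18  FAIL
C7: gcd(3, 17) = 1  OK
C8: gcd(28, 3) = 1  OK
C9: U * X = 13 * 6 = 78, not 79  FAIL
C10: U = 13 = 13 (first disjunct)  OK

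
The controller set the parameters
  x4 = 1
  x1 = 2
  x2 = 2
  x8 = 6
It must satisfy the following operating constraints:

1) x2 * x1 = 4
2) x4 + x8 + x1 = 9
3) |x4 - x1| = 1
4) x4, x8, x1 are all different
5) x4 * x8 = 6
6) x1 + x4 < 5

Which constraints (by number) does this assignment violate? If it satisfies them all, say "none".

None — every constraint holds.

1) x2 * x1 = 2 * 2 = 4  holds
2) x4 + x8 + x1 = 1 + 6 + 2 = 9  holds
3) |1 - 2| = 1  holds
4) values 1, 6, 2 are pairwise distinct  holds
5) x4 * x8 = 1 * 6 = 6  holds
6) x1 + x4 = 2 + 1 = 3; 3 < 5  holds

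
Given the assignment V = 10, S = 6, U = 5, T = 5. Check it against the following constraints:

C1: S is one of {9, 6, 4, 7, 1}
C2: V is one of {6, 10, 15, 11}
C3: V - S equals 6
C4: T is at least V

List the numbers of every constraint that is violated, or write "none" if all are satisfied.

C1: S = 6 is in {9, 6, 4, 7, 1} — holds.
C2: V = 10 is in {6, 10, 15, 11} — holds.
C3: V - S = 10 - 6 = 4, not 6 — does not hold.
C4: T = 5, V = 10; 5 < 10 (want ≥) — does not hold.

No — constraints 3 and 4 are not satisfied.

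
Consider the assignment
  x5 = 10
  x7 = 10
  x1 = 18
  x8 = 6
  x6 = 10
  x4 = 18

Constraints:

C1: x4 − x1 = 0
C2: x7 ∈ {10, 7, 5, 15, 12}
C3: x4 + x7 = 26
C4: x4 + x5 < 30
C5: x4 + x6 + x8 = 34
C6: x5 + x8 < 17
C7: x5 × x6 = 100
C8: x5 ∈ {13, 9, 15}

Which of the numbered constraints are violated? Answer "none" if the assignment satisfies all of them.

C1: x4 − x1 = 18 − 18 = 0 — holds.
C2: x7 = 10 is in {10, 7, 5, 15, 12} — holds.
C3: x4 + x7 = 18 + 10 = 28, not 26 — does not hold.
C4: x4 + x5 = 18 + 10 = 28; 28 < 30 — holds.
C5: x4 + x6 + x8 = 18 + 10 + 6 = 34 — holds.
C6: x5 + x8 = 10 + 6 = 16; 16 < 17 — holds.
C7: x5 × x6 = 10 × 10 = 100 — holds.
C8: x5 = 10 is not in {13, 9, 15} — does not hold.

The assignment fails constraints 3 and 8.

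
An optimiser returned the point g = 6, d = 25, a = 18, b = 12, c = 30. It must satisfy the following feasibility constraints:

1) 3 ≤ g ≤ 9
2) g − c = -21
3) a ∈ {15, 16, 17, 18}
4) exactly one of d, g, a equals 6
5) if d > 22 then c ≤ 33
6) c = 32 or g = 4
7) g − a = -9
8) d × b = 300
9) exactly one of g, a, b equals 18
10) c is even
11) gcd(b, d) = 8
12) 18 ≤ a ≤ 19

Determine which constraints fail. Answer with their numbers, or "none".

The assignment fails constraints 2, 6, 7, 11.

1) g = 6 lies in [3, 9] — holds.
2) g − c = 6 − 30 = -24, not -21 — does not hold.
3) a = 18 is in {15, 16, 17, 18} — holds.
4) d=25, g=6, a=18; 1 of them equals 6 — holds.
5) d = 25 > 22, so we need c ≤ 33; c = 30 ≤ 33 — holds.
6) c = 30 ≠ 32 and g = 6 ≠ 4; both disjuncts false — does not hold.
7) g − a = 6 − 18 = -12, not -9 — does not hold.
8) d × b = 25 × 12 = 300 — holds.
9) g=6, a=18, b=12; 1 of them equals 18 — holds.
10) c = 30 is even — holds.
11) gcd(12, 25) = 1, not 8 — does not hold.
12) a = 18 lies in [18, 19] — holds.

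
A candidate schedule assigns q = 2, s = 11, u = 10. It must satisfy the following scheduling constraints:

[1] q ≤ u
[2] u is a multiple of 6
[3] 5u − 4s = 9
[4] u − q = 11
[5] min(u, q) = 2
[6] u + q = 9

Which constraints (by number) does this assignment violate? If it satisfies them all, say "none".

Constraints 2, 3, 4, 6 are violated.

[1] q = 2, u = 10; 2 ≤ 10  true
[2] 10 = 6×1 + 4, so 6 does not divide 10  false
[3] 5u − 4s = 5(10) − 4(11) = 6, not 9  false
[4] u − q = 10 − 2 = 8, not 11  false
[5] min(10, 2) = 2  true
[6] u + q = 10 + 2 = 12, not 9  false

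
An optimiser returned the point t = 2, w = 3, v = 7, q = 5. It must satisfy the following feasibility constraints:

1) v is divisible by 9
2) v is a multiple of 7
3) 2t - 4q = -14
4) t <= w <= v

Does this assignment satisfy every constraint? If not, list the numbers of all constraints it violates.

Constraints 1 and 3 are violated.

1) 7 = 9*0 + 7, so 9 does not divide 7 — fails.
2) 7 / 7 = 1, so 7 divides 7 — holds.
3) 2t - 4q = 2(2) - 4(5) = -16, not -14 — fails.
4) values 2 <= 3 <= 7 — holds.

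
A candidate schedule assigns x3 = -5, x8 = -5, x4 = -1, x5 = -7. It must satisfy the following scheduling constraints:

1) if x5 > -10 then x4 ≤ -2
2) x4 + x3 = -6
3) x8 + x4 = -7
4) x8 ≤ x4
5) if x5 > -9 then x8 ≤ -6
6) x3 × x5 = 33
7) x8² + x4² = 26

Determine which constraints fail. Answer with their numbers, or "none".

The assignment fails constraints 1, 3, 5, and 6.

1) x5 = -7 > -10, so we need x4 ≤ -2; but x4 = -1 > -2 — does not hold.
2) x4 + x3 = -1 + (-5) = -6 — holds.
3) x8 + x4 = -5 + (-1) = -6, not -7 — does not hold.
4) x8 = -5, x4 = -1; -5 ≤ -1 — holds.
5) x5 = -7 > -9, so we need x8 ≤ -6; but x8 = -5 > -6 — does not hold.
6) x3 × x5 = -5 × (-7) = 35, not 33 — does not hold.
7) x8² + x4² = (-5)² + (-1)² = 25 + 1 = 26 — holds.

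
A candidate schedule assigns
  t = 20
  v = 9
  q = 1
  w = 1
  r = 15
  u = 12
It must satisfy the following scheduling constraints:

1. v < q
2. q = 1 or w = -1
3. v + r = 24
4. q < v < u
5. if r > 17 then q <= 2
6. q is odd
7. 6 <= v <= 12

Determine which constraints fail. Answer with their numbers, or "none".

1. v = 9, q = 1; 9 ≥ 1 (want <)  FAIL
2. q = 1 = 1 (first disjunct)  OK
3. v + r = 9 + 15 = 24  OK
4. values 1 < 9 < 12  OK
5. r = 15, not > 17; antecedent false, conditional vacuously true  OK
6. q = 1 is odd  OK
7. v = 9 lies in [6, 12]  OK

Violated: 1.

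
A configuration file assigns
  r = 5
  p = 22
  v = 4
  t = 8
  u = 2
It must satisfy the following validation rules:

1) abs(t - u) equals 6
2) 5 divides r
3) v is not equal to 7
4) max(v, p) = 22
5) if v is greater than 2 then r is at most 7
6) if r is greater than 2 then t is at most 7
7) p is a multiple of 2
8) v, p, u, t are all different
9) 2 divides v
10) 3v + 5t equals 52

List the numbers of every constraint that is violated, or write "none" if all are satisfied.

1) abs(8 - 2) = 6 — holds.
2) 5 / 5 = 1, so 5 divides 5 — holds.
3) v = 4, and 4 ≠ 7 — holds.
4) max(4, 22) = 22 — holds.
5) v = 4 > 2, so we need r ≤ 7; r = 5 ≤ 7 — holds.
6) r = 5 > 2, so we need t ≤ 7; but t = 8 > 7 — does not hold.
7) 22 / 2 = 11, so 2 divides 22 — holds.
8) values 4, 22, 2, 8 are pairwise distinct — holds.
9) 4 / 2 = 2, so 2 divides 4 — holds.
10) 3v + 5t = 3(4) + 5(8) = 52 — holds.

The assignment fails constraint 6.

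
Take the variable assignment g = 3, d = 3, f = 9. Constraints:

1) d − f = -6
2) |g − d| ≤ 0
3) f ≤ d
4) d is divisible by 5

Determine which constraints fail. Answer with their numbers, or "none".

1) d − f = 3 − 9 = -6  ✓
2) |3 − 3| = 0; 0 ≤ 0  ✓
3) f = 9, d = 3; 9 > 3 (want ≤)  ✗
4) 3 = 5×0 + 3, so 5 does not divide 3  ✗

Constraints 3 and 4 are violated.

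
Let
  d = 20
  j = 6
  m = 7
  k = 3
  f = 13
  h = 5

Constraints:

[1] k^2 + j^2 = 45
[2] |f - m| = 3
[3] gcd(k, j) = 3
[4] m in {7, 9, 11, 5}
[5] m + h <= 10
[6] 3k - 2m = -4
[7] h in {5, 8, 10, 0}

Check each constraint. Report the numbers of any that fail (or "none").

[1] k^2 + j^2 = 3^2 + 6^2 = 9 + 36 = 45  ✓
[2] |13 - 7| = 6, not 3  ✗
[3] gcd(3, 6) = 3  ✓
[4] m = 7 is in {7, 9, 11, 5}  ✓
[5] m + h = 7 + 5 = 12; 12 > 10, bound 10 not met  ✗
[6] 3k - 2m = 3(3) - 2(7) = -5, not -4  ✗
[7] h = 5 is in {5, 8, 10, 0}  ✓

Violated: 2, 5, and 6.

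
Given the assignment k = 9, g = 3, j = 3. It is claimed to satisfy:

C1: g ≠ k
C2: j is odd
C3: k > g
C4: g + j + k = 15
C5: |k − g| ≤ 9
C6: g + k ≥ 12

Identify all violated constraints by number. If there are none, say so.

All constraints are satisfied.

C1: g = 3, k = 9; distinct — satisfied.
C2: j = 3 is odd — satisfied.
C3: k = 9, g = 3; 9 > 3 — satisfied.
C4: g + j + k = 3 + 3 + 9 = 15 — satisfied.
C5: |9 − 3| = 6; 6 ≤ 9 — satisfied.
C6: g + k = 3 + 9 = 12; 12 ≥ 12 — satisfied.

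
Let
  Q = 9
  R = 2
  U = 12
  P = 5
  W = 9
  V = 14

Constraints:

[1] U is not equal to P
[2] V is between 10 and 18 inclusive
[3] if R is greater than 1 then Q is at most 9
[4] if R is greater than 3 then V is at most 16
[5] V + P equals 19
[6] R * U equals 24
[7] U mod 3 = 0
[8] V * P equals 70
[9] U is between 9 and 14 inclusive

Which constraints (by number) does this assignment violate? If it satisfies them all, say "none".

All constraints are satisfied.

[1] U = 12, P = 5; distinct  yes
[2] V = 14 lies in [10, 18]  yes
[3] R = 2 > 1, so we need Q ≤ 9; Q = 9 ≤ 9  yes
[4] R = 2, not > 3; antecedent false, conditional vacuously true  yes
[5] V + P = 14 + 5 = 19  yes
[6] R * U = 2 * 12 = 24  yes
[7] 12 mod 3 = 0  yes
[8] V * P = 14 * 5 = 70  yes
[9] U = 12 lies in [9, 14]  yes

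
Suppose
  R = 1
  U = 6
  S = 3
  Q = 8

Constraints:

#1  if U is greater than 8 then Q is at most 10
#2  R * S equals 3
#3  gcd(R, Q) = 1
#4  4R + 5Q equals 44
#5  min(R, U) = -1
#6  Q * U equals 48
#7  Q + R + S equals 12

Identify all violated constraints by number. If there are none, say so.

Constraint 5 does not hold.

#1 U = 6, not > 8; antecedent false, conditional vacuously true — satisfied.
#2 R * S = 1 * 3 = 3 — satisfied.
#3 gcd(1, 8) = 1 — satisfied.
#4 4R + 5Q = 4(1) + 5(8) = 44 — satisfied.
#5 min(1, 6) = 1, not -1 — violated.
#6 Q * U = 8 * 6 = 48 — satisfied.
#7 Q + R + S = 8 + 1 + 3 = 12 — satisfied.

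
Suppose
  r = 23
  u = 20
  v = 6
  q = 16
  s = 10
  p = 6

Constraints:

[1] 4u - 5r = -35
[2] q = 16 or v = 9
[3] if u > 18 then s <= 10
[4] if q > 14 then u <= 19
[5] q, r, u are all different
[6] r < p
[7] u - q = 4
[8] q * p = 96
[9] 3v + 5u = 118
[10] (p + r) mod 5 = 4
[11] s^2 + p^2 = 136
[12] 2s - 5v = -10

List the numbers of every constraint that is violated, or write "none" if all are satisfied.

[1] 4u - 5r = 4(20) - 5(23) = -35 — holds.
[2] q = 16 = 16 (first disjunct) — holds.
[3] u = 20 > 18, so we need s ≤ 10; s = 10 ≤ 10 — holds.
[4] q = 16 > 14, so we need u ≤ 19; but u = 20 > 19 — does not hold.
[5] values 16, 23, 20 are pairwise distinct — holds.
[6] r = 23, p = 6; 23 ≥ 6 (want <) — does not hold.
[7] u - q = 20 - 16 = 4 — holds.
[8] q * p = 16 * 6 = 96 — holds.
[9] 3v + 5u = 3(6) + 5(20) = 118 — holds.
[10] p + r = 29; 29 mod 5 = 4 — holds.
[11] s^2 + p^2 = 10^2 + 6^2 = 100 + 36 = 136 — holds.
[12] 2s - 5v = 2(10) - 5(6) = -10 — holds.

Violated: 4 and 6.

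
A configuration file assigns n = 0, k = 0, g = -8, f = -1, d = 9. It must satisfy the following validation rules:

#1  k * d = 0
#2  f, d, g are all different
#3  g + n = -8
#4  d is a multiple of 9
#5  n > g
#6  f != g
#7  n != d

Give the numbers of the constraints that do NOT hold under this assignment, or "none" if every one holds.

#1 k * d = 0 * 9 = 0  OK
#2 values -1, 9, -8 are pairwise distinct  OK
#3 g + n = -8 + 0 = -8  OK
#4 9 / 9 = 1, so 9 divides 9  OK
#5 n = 0, g = -8; 0 > -8  OK
#6 f = -1, g = -8; distinct  OK
#7 n = 0, d = 9; distinct  OK

Yes — all constraints hold.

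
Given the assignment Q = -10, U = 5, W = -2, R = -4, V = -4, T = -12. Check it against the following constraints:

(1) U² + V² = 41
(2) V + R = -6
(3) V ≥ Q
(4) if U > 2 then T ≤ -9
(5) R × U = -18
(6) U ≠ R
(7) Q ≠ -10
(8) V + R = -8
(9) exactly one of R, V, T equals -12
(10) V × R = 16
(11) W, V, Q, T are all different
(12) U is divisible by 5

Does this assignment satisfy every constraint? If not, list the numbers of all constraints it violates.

(1) U² + V² = 5² + (-4)² = 25 + 16 = 41 — holds.
(2) V + R = -4 + (-4) = -8, not -6 — does not hold.
(3) V = -4, Q = -10; -4 ≥ -10 — holds.
(4) U = 5 > 2, so we need T ≤ -9; T = -12 ≤ -9 — holds.
(5) R × U = -4 × 5 = -20, not -18 — does not hold.
(6) U = 5, R = -4; distinct — holds.
(7) Q = -10, but -10 is required to differ — does not hold.
(8) V + R = -4 + (-4) = -8 — holds.
(9) R=-4, V=-4, T=-12; 1 of them equals -12 — holds.
(10) V × R = -4 × (-4) = 16 — holds.
(11) values -2, -4, -10, -12 are pairwise distinct — holds.
(12) 5 / 5 = 1, so 5 divides 5 — holds.

Constraints 2, 5, 7 do not hold.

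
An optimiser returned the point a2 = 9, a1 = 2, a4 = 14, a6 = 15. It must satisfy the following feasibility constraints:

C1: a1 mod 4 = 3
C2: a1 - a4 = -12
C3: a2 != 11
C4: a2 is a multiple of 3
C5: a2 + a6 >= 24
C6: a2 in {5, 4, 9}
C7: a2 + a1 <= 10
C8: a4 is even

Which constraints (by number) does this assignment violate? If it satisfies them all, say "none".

Constraints 1, 7 are violated.

C1: 2 mod 4 = 2, not 3  FAIL
C2: a1 - a4 = 2 - 14 = -12  OK
C3: a2 = 9, and 9 ≠ 11  OK
C4: 9 / 3 = 3, so 3 divides 9  OK
C5: a2 + a6 = 9 + 15 = 24; 24 ≥ 24  OK
C6: a2 = 9 is in {5, 4, 9}  OK
C7: a2 + a1 = 9 + 2 = 11; 11 > 10, bound 10 not met  FAIL
C8: a4 = 14 is even  OK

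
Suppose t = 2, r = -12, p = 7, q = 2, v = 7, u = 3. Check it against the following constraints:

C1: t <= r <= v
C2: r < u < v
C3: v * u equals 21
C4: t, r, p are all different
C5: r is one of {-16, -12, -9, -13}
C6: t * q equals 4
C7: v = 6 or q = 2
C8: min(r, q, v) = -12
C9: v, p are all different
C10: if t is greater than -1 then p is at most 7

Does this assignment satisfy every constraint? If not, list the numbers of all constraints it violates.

Constraints 1 and 9 do not hold.

C1: values 2, -12, 7; t = 2 is not <= r = -12  no
C2: values -12 < 3 < 7  yes
C3: v * u = 7 * 3 = 21  yes
C4: values 2, -12, 7 are pairwise distinct  yes
C5: r = -12 is in {-16, -12, -9, -13}  yes
C6: t * q = 2 * 2 = 4  yes
C7: v = 7 ≠ 6, but q = 2 = 2 (second disjunct)  yes
C8: min(-12, 2, 7) = -12  yes
C9: v = p = 7, not all different  no
C10: t = 2 > -1, so we need p ≤ 7; p = 7 ≤ 7  yes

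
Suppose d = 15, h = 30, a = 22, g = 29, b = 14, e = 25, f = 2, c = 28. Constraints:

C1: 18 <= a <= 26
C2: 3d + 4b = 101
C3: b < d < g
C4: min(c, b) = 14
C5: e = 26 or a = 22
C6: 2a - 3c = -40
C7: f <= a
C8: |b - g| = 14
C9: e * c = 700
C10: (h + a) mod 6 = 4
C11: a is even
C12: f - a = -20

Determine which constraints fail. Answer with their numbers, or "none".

C1: a = 22 lies in [18, 26]  ✔
C2: 3d + 4b = 3(15) + 4(14) = 101  ✔
C3: values 14 < 15 < 29  ✔
C4: min(28, 14) = 14  ✔
C5: e = 25 ≠ 26, but a = 22 = 22 (second disjunct)  ✔
C6: 2a - 3c = 2(22) - 3(28) = -40  ✔
C7: f = 2, a = 22; 2 ≤ 22  ✔
C8: |14 - 29| = 15, not 14  ✘
C9: e * c = 25 * 28 = 700  ✔
C10: h + a = 52; 52 mod 6 = 4  ✔
C11: a = 22 is even  ✔
C12: f - a = 2 - 22 = -20  ✔

Violated: 8.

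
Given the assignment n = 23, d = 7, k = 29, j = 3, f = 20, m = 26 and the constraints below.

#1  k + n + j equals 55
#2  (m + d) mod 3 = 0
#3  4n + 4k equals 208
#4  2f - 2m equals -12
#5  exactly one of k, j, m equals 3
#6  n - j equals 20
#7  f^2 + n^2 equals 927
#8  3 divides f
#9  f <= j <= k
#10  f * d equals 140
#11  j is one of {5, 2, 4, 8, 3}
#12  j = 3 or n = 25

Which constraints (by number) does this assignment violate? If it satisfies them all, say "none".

#1 k + n + j = 29 + 23 + 3 = 55 — holds.
#2 m + d = 33; 33 mod 3 = 0 — holds.
#3 4n + 4k = 4(23) + 4(29) = 208 — holds.
#4 2f - 2m = 2(20) - 2(26) = -12 — holds.
#5 k=29, j=3, m=26; 1 of them equals 3 — holds.
#6 n - j = 23 - 3 = 20 — holds.
#7 f^2 + n^2 = 20^2 + 23^2 = 400 + 529 = 929, not 927 — does not hold.
#8 20 = 3*6 + 2, so 3 does not divide 20 — does not hold.
#9 values 20, 3, 29; f = 20 is not <= j = 3 — does not hold.
#10 f * d = 20 * 7 = 140 — holds.
#11 j = 3 is in {5, 2, 4, 8, 3} — holds.
#12 j = 3 = 3 (first disjunct) — holds.

Constraints 7, 8, and 9 do not hold.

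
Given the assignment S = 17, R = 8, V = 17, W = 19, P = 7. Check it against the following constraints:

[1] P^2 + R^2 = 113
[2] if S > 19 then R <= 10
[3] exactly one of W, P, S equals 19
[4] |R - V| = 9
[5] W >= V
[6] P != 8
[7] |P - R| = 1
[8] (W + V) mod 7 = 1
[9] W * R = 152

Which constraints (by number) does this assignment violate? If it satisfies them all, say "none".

None — every constraint holds.

[1] P^2 + R^2 = 7^2 + 8^2 = 49 + 64 = 113 — holds.
[2] S = 17, not > 19; antecedent false, conditional vacuously true — holds.
[3] W=19, P=7, S=17; 1 of them equals 19 — holds.
[4] |8 - 17| = 9 — holds.
[5] W = 19, V = 17; 19 ≥ 17 — holds.
[6] P = 7, and 7 ≠ 8 — holds.
[7] |7 - 8| = 1 — holds.
[8] W + V = 36; 36 mod 7 = 1 — holds.
[9] W * R = 19 * 8 = 152 — holds.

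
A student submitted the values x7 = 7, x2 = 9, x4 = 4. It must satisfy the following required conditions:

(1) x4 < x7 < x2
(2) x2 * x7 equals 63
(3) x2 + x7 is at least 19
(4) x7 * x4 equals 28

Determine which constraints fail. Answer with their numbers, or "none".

(1) values 4 < 7 < 9  OK
(2) x2 * x7 = 9 * 7 = 63  OK
(3) x2 + x7 = 9 + 7 = 16; 16 < 19, bound 19 not met  FAIL
(4) x7 * x4 = 7 * 4 = 28  OK

Violated: 3.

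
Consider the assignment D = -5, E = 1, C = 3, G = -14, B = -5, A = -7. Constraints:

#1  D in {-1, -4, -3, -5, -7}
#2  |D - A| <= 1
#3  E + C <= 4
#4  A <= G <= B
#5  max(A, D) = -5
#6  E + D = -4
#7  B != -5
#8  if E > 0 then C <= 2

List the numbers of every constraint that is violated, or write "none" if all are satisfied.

#1 D = -5 is in {-1, -4, -3, -5, -7}  yes
#2 |-5 - (-7)| = 2; 2 > 1, exceeds bound 1  no
#3 E + C = 1 + 3 = 4; 4 ≤ 4  yes
#4 values -7, -14, -5; A = -7 is not <= G = -14  no
#5 max(-7, -5) = -5  yes
#6 E + D = 1 + (-5) = -4  yes
#7 B = -5, but -5 is required to differ  no
#8 E = 1 > 0, so we need C ≤ 2; but C = 3 > 2  no

Violated: 2, 4, 7, and 8.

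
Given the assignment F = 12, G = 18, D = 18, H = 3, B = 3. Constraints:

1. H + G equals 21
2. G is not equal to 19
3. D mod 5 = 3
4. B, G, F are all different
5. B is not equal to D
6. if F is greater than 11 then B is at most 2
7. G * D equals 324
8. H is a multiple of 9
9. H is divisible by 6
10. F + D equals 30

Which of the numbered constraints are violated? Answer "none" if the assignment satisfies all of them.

1. H + G = 3 + 18 = 21  ✓
2. G = 18, and 18 ≠ 19  ✓
3. 18 mod 5 = 3  ✓
4. values 3, 18, 12 are pairwise distinct  ✓
5. B = 3, D = 18; distinct  ✓
6. F = 12 > 11, so we need B ≤ 2; but B = 3 > 2  ✗
7. G * D = 18 * 18 = 324  ✓
8. 3 = 9*0 + 3, so 9 does not divide 3  ✗
9. 3 = 6*0 + 3, so 6 does not divide 3  ✗
10. F + D = 12 + 18 = 30  ✓

Violated: 6, 8, and 9.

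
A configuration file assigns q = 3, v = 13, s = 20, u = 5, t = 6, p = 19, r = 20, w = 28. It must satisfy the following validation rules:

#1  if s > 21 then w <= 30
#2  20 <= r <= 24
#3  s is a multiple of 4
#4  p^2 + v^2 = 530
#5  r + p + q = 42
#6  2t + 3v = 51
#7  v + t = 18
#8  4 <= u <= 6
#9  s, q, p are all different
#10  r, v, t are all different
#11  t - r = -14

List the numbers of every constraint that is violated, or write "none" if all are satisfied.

No — constraint 7 is not satisfied.

#1 s = 20, not > 21; antecedent false, conditional vacuously true  true
#2 r = 20 lies in [20, 24]  true
#3 20 / 4 = 5, so 4 divides 20  true
#4 p^2 + v^2 = 19^2 + 13^2 = 361 + 169 = 530  true
#5 r + p + q = 20 + 19 + 3 = 42  true
#6 2t + 3v = 2(6) + 3(13) = 51  true
#7 v + t = 13 + 6 = 19, not 18  false
#8 u = 5 lies in [4, 6]  true
#9 values 20, 3, 19 are pairwise distinct  true
#10 values 20, 13, 6 are pairwise distinct  true
#11 t - r = 6 - 20 = -14  true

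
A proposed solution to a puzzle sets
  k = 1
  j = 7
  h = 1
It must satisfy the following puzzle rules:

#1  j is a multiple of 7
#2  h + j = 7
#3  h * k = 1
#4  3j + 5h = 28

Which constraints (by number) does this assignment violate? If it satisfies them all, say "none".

#1 7 / 7 = 1, so 7 divides 7 — holds.
#2 h + j = 1 + 7 = 8, not 7 — fails.
#3 h * k = 1 * 1 = 1 — holds.
#4 3j + 5h = 3(7) + 5(1) = 26, not 28 — fails.

The assignment fails constraints 2, 4.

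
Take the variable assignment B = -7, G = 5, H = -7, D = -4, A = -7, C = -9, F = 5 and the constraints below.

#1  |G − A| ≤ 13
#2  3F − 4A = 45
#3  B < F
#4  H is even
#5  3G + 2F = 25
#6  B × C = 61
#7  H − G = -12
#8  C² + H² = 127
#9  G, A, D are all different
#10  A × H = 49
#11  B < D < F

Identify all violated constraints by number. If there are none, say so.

Constraints 2, 4, 6, and 8 do not hold.

#1 |5 − (-7)| = 12; 12 ≤ 13  yes
#2 3F − 4A = 3(5) − 4(-7) = 43, not 45  no
#3 B = -7, F = 5; -7 < 5  yes
#4 H = -7 is odd  no
#5 3G + 2F = 3(5) + 2(5) = 25  yes
#6 B × C = -7 × (-9) = 63, not 61  no
#7 H − G = -7 − 5 = -12  yes
#8 C² + H² = (-9)² + (-7)² = 81 + 49 = 130, not 127  no
#9 values 5, -7, -4 are pairwise distinct  yes
#10 A × H = -7 × (-7) = 49  yes
#11 values -7 < -4 < 5  yes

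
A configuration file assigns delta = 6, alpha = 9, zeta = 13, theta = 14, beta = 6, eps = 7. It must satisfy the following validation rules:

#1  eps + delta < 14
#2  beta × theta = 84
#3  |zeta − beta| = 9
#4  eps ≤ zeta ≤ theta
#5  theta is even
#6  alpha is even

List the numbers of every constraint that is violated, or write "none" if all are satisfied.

#1 eps + delta = 7 + 6 = 13; 13 < 14  OK
#2 beta × theta = 6 × 14 = 84  OK
#3 |13 − 6| = 7, not 9  FAIL
#4 values 7 ≤ 13 ≤ 14  OK
#5 theta = 14 is even  OK
#6 alpha = 9 is odd  FAIL

Constraints 3, 6 do not hold.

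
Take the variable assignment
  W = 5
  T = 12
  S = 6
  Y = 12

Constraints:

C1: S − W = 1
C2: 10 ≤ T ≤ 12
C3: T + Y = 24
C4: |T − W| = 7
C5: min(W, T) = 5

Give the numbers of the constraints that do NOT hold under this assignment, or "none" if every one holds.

Yes — all constraints hold.

C1: S − W = 6 − 5 = 1 — satisfied.
C2: T = 12 lies in [10, 12] — satisfied.
C3: T + Y = 12 + 12 = 24 — satisfied.
C4: |12 − 5| = 7 — satisfied.
C5: min(5, 12) = 5 — satisfied.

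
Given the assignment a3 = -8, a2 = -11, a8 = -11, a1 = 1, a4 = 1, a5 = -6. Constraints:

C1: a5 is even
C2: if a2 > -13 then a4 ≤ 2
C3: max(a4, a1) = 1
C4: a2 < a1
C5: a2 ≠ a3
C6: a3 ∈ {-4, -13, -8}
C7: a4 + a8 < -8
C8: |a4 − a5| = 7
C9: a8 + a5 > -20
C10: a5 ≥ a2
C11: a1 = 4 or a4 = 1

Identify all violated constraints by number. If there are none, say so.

No violations.

C1: a5 = -6 is even — holds.
C2: a2 = -11 > -13, so we need a4 ≤ 2; a4 = 1 ≤ 2 — holds.
C3: max(1, 1) = 1 — holds.
C4: a2 = -11, a1 = 1; -11 < 1 — holds.
C5: a2 = -11, a3 = -8; distinct — holds.
C6: a3 = -8 is in {-4, -13, -8} — holds.
C7: a4 + a8 = 1 + (-11) = -10; -10 < -8 — holds.
C8: |1 − (-6)| = 7 — holds.
C9: a8 + a5 = -11 + (-6) = -17; -17 > -20 — holds.
C10: a5 = -6, a2 = -11; -6 ≥ -11 — holds.
C11: a1 = 1 ≠ 4, but a4 = 1 = 1 (second disjunct) — holds.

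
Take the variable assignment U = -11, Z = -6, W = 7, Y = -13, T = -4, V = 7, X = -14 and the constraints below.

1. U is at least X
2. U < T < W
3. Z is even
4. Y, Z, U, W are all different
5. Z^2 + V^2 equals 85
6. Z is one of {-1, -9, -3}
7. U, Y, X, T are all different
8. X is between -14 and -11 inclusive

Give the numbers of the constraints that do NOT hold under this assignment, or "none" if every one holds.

Constraint 6 does not hold.

1. U = -11, X = -14; -11 ≥ -14 — holds.
2. values -11 < -4 < 7 — holds.
3. Z = -6 is even — holds.
4. values -13, -6, -11, 7 are pairwise distinct — holds.
5. Z^2 + V^2 = (-6)^2 + 7^2 = 36 + 49 = 85 — holds.
6. Z = -6 is not in {-1, -9, -3} — does not hold.
7. values -11, -13, -14, -4 are pairwise distinct — holds.
8. X = -14 lies in [-14, -11] — holds.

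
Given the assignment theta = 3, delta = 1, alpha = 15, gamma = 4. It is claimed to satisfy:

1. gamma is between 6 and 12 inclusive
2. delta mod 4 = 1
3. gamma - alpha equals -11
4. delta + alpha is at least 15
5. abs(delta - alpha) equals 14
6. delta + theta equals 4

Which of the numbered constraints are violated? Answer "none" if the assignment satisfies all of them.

No — constraint 1 is not satisfied.

1. gamma = 4 is outside [6, 12]  fails
2. 1 mod 4 = 1  holds
3. gamma - alpha = 4 - 15 = -11  holds
4. delta + alpha = 1 + 15 = 16; 16 ≥ 15  holds
5. abs(1 - 15) = 14  holds
6. delta + theta = 1 + 3 = 4  holds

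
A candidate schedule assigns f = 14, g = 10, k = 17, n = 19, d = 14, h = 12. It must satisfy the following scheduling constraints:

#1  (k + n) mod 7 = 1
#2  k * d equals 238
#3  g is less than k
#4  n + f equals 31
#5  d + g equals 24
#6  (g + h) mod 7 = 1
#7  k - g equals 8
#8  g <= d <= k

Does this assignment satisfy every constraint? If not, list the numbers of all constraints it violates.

#1 k + n = 36; 36 mod 7 = 1  true
#2 k * d = 17 * 14 = 238  true
#3 g = 10, k = 17; 10 < 17  true
#4 n + f = 19 + 14 = 33, not 31  false
#5 d + g = 14 + 10 = 24  true
#6 g + h = 22; 22 mod 7 = 1  true
#7 k - g = 17 - 10 = 7, not 8  false
#8 values 10 <= 14 <= 17  true

No — constraints 4 and 7 are not satisfied.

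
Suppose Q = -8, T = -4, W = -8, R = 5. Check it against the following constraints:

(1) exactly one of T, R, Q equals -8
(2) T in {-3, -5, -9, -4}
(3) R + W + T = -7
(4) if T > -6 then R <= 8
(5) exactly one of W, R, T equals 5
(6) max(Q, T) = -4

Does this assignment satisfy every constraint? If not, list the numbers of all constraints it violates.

(1) T=-4, R=5, Q=-8; 1 of them equals -8  OK
(2) T = -4 is in {-3, -5, -9, -4}  OK
(3) R + W + T = 5 + (-8) + (-4) = -7  OK
(4) T = -4 > -6, so we need R ≤ 8; R = 5 ≤ 8  OK
(5) W=-8, R=5, T=-4; 1 of them equals 5  OK
(6) max(-8, -4) = -4  OK

None — every constraint holds.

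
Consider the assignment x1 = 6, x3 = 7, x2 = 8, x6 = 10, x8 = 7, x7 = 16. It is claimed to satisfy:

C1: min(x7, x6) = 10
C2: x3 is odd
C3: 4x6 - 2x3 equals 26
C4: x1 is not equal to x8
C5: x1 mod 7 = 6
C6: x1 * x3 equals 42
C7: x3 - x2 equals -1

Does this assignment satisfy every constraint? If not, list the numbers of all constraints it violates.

C1: min(16, 10) = 10 — holds.
C2: x3 = 7 is odd — holds.
C3: 4x6 - 2x3 = 4(10) - 2(7) = 26 — holds.
C4: x1 = 6, x8 = 7; distinct — holds.
C5: 6 mod 7 = 6 — holds.
C6: x1 * x3 = 6 * 7 = 42 — holds.
C7: x3 - x2 = 7 - 8 = -1 — holds.

The assignment satisfies every constraint.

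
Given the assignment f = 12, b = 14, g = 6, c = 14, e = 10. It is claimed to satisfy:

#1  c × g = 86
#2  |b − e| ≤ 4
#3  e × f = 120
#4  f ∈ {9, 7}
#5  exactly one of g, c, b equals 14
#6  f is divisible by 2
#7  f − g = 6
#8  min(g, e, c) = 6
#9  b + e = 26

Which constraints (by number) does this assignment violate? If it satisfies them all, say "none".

Violated: 1, 4, 5, 9.

#1 c × g = 14 × 6 = 84, not 86 — does not hold.
#2 |14 − 10| = 4; 4 ≤ 4 — holds.
#3 e × f = 10 × 12 = 120 — holds.
#4 f = 12 is not in {9, 7} — does not hold.
#5 g=6, c=14, b=14; 2 of them equal 14, not exactly one — does not hold.
#6 12 / 2 = 6, so 2 divides 12 — holds.
#7 f − g = 12 − 6 = 6 — holds.
#8 min(6, 10, 14) = 6 — holds.
#9 b + e = 14 + 10 = 24, not 26 — does not hold.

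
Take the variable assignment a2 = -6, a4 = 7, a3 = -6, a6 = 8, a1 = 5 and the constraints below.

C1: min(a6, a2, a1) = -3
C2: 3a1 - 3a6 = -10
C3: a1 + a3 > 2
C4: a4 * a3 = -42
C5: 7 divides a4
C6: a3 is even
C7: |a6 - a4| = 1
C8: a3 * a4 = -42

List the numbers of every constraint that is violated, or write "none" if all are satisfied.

No — constraints 1, 2, and 3 are not satisfied.

C1: min(8, -6, 5) = -6, not -3 — fails.
C2: 3a1 - 3a6 = 3(5) - 3(8) = -9, not -10 — fails.
C3: a1 + a3 = 5 + (-6) = -1; -1 ≤ 2, bound 2 not met — fails.
C4: a4 * a3 = 7 * (-6) = -42 — holds.
C5: 7 / 7 = 1, so 7 divides 7 — holds.
C6: a3 = -6 is even — holds.
C7: |8 - 7| = 1 — holds.
C8: a3 * a4 = -6 * 7 = -42 — holds.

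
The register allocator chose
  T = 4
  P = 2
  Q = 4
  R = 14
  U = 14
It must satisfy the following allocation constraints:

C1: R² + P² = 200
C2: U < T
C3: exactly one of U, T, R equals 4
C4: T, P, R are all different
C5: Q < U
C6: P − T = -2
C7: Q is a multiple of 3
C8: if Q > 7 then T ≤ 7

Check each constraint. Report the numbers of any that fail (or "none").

C1: R² + P² = 14² + 2² = 196 + 4 = 200  holds
C2: U = 14, T = 4; 14 ≥ 4 (want <)  fails
C3: U=14, T=4, R=14; 1 of them equals 4  holds
C4: values 4, 2, 14 are pairwise distinct  holds
C5: Q = 4, U = 14; 4 < 14  holds
C6: P − T = 2 − 4 = -2  holds
C7: 4 = 3×1 + 1, so 3 does not divide 4  fails
C8: Q = 4, not > 7; antecedent false, conditional vacuously true  holds

The assignment fails constraints 2 and 7.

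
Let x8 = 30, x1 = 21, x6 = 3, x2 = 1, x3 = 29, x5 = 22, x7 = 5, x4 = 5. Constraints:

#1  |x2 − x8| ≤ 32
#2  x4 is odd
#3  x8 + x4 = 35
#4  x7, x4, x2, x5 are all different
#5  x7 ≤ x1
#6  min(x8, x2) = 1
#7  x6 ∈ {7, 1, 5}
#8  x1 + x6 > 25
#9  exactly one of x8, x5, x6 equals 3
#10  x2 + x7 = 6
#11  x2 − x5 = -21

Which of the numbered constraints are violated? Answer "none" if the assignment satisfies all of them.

Constraints 4, 7, and 8 are violated.

#1 |1 − 30| = 29; 29 ≤ 32  yes
#2 x4 = 5 is odd  yes
#3 x8 + x4 = 30 + 5 = 35  yes
#4 x7 = x4 = 5, not all different  no
#5 x7 = 5, x1 = 21; 5 ≤ 21  yes
#6 min(30, 1) = 1  yes
#7 x6 = 3 is not in {7, 1, 5}  no
#8 x1 + x6 = 21 + 3 = 24; 24 ≤ 25, bound 25 not met  no
#9 x8=30, x5=22, x6=3; 1 of them equals 3  yes
#10 x2 + x7 = 1 + 5 = 6  yes
#11 x2 − x5 = 1 − 22 = -21  yes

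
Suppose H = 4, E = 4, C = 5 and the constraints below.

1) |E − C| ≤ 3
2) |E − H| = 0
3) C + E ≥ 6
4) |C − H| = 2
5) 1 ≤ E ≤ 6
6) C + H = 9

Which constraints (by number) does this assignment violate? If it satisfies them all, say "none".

Constraint 4 does not hold.

1) |4 − 5| = 1; 1 ≤ 3  holds
2) |4 − 4| = 0  holds
3) C + E = 5 + 4 = 9; 9 ≥ 6  holds
4) |5 − 4| = 1, not 2  fails
5) E = 4 lies in [1, 6]  holds
6) C + H = 5 + 4 = 9  holds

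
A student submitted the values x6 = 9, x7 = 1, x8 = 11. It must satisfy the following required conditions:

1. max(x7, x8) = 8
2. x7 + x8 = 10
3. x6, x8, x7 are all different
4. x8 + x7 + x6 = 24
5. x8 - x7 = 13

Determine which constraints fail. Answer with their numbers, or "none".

Constraints 1, 2, 4, and 5 do not hold.

1. max(1, 11) = 11, not 8 — violated.
2. x7 + x8 = 1 + 11 = 12, not 10 — violated.
3. values 9, 11, 1 are pairwise distinct — satisfied.
4. x8 + x7 + x6 = 11 + 1 + 9 = 21, not 24 — violated.
5. x8 - x7 = 11 - 1 = 10, not 13 — violated.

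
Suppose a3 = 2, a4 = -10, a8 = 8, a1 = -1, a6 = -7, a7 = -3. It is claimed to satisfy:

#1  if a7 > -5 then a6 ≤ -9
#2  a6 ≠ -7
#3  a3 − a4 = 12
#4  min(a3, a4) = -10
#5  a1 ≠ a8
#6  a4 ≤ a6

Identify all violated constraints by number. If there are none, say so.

#1 a7 = -3 > -5, so we need a6 ≤ -9; but a6 = -7 > -9 — fails.
#2 a6 = -7, but -7 is required to differ — fails.
#3 a3 − a4 = 2 − (-10) = 12 — holds.
#4 min(2, -10) = -10 — holds.
#5 a1 = -1, a8 = 8; distinct — holds.
#6 a4 = -10, a6 = -7; -10 ≤ -7 — holds.

Constraints 1 and 2 do not hold.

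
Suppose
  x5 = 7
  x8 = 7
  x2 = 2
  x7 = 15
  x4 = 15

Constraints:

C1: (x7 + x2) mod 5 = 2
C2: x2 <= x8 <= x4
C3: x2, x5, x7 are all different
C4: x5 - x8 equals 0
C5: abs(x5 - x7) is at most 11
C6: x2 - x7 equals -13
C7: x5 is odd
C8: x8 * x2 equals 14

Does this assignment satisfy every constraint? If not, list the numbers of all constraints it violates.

None — every constraint holds.

C1: x7 + x2 = 17; 17 mod 5 = 2  true
C2: values 2 <= 7 <= 15  true
C3: values 2, 7, 15 are pairwise distinct  true
C4: x5 - x8 = 7 - 7 = 0  true
C5: abs(7 - 15) = 8; 8 ≤ 11  true
C6: x2 - x7 = 2 - 15 = -13  true
C7: x5 = 7 is odd  true
C8: x8 * x2 = 7 * 2 = 14  true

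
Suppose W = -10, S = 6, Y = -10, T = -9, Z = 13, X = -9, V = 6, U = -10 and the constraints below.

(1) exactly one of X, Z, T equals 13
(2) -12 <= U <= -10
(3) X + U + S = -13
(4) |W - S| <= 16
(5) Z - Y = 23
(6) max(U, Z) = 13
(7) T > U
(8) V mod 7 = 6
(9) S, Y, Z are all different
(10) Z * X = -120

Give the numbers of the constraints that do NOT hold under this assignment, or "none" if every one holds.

(1) X=-9, Z=13, T=-9; 1 of them equals 13  yes
(2) U = -10 lies in [-12, -10]  yes
(3) X + U + S = -9 + (-10) + 6 = -13  yes
(4) |-10 - 6| = 16; 16 ≤ 16  yes
(5) Z - Y = 13 - (-10) = 23  yes
(6) max(-10, 13) = 13  yes
(7) T = -9, U = -10; -9 > -10  yes
(8) 6 mod 7 = 6  yes
(9) values 6, -10, 13 are pairwise distinct  yes
(10) Z * X = 13 * (-9) = -117, not -120  no

No — constraint 10 is not satisfied.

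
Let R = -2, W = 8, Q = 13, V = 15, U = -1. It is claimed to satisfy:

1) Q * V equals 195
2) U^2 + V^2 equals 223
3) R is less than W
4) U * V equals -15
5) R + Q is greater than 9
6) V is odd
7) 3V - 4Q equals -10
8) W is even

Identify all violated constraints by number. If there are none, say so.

The assignment fails constraints 2 and 7.

1) Q * V = 13 * 15 = 195  holds
2) U^2 + V^2 = (-1)^2 + 15^2 = 1 + 225 = 226, not 223  fails
3) R = -2, W = 8; -2 < 8  holds
4) U * V = -1 * 15 = -15  holds
5) R + Q = -2 + 13 = 11; 11 > 9  holds
6) V = 15 is odd  holds
7) 3V - 4Q = 3(15) - 4(13) = -7, not -10  fails
8) W = 8 is even  holds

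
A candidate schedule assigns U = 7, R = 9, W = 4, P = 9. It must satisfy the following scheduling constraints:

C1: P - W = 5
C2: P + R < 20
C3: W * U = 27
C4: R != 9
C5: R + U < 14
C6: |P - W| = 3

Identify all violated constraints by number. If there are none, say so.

C1: P - W = 9 - 4 = 5 — satisfied.
C2: P + R = 9 + 9 = 18; 18 < 20 — satisfied.
C3: W * U = 4 * 7 = 28, not 27 — violated.
C4: R = 9, but 9 is required to differ — violated.
C5: R + U = 9 + 7 = 16; 16 ≥ 14, bound 14 not met — violated.
C6: |9 - 4| = 5, not 3 — violated.

Constraints 3, 4, 5, 6 do not hold.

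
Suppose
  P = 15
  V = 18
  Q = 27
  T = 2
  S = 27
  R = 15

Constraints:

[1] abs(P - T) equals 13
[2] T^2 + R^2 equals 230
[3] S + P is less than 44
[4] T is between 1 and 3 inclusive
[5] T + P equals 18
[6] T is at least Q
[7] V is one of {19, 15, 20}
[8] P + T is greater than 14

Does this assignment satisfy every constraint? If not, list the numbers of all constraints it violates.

[1] abs(15 - 2) = 13  ✓
[2] T^2 + R^2 = 2^2 + 15^2 = 4 + 225 = 229, not 230  ✗
[3] S + P = 27 + 15 = 42; 42 < 44  ✓
[4] T = 2 lies in [1, 3]  ✓
[5] T + P = 2 + 15 = 17, not 18  ✗
[6] T = 2, Q = 27; 2 < 27 (want ≥)  ✗
[7] V = 18 is not in {19, 15, 20}  ✗
[8] P + T = 15 + 2 = 17; 17 > 14  ✓

The assignment fails constraints 2, 5, 6, and 7.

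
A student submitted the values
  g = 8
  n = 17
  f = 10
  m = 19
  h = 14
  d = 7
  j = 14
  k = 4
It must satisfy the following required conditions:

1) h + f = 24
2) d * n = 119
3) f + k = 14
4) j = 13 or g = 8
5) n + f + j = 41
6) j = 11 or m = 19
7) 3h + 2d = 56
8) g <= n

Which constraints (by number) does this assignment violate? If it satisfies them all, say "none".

1) h + f = 14 + 10 = 24 — holds.
2) d * n = 7 * 17 = 119 — holds.
3) f + k = 10 + 4 = 14 — holds.
4) j = 14 ≠ 13, but g = 8 = 8 (second disjunct) — holds.
5) n + f + j = 17 + 10 + 14 = 41 — holds.
6) j = 14 ≠ 11, but m = 19 = 19 (second disjunct) — holds.
7) 3h + 2d = 3(14) + 2(7) = 56 — holds.
8) g = 8, n = 17; 8 ≤ 17 — holds.

All constraints are satisfied.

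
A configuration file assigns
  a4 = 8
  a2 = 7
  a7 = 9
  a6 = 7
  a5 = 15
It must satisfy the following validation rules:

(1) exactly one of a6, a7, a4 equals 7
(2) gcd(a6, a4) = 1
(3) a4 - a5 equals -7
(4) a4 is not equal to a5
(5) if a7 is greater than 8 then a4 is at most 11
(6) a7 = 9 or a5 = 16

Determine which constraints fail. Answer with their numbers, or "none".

(1) a6=7, a7=9, a4=8; 1 of them equals 7  OK
(2) gcd(7, 8) = 1  OK
(3) a4 - a5 = 8 - 15 = -7  OK
(4) a4 = 8, a5 = 15; distinct  OK
(5) a7 = 9 > 8, so we need a4 ≤ 11; a4 = 8 ≤ 11  OK
(6) a7 = 9 = 9 (first disjunct)  OK

All constraints are satisfied.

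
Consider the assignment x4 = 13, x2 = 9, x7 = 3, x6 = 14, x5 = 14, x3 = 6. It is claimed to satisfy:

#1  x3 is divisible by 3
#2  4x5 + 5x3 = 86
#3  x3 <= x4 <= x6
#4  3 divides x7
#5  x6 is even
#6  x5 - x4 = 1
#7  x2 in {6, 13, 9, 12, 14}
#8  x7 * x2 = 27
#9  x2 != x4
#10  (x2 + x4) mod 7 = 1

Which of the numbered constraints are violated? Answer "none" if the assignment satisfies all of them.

#1 6 / 3 = 2, so 3 divides 6  OK
#2 4x5 + 5x3 = 4(14) + 5(6) = 86  OK
#3 values 6 <= 13 <= 14  OK
#4 3 / 3 = 1, so 3 divides 3  OK
#5 x6 = 14 is even  OK
#6 x5 - x4 = 14 - 13 = 1  OK
#7 x2 = 9 is in {6, 13, 9, 12, 14}  OK
#8 x7 * x2 = 3 * 9 = 27  OK
#9 x2 = 9, x4 = 13; distinct  OK
#10 x2 + x4 = 22; 22 mod 7 = 1  OK

Yes — all constraints hold.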